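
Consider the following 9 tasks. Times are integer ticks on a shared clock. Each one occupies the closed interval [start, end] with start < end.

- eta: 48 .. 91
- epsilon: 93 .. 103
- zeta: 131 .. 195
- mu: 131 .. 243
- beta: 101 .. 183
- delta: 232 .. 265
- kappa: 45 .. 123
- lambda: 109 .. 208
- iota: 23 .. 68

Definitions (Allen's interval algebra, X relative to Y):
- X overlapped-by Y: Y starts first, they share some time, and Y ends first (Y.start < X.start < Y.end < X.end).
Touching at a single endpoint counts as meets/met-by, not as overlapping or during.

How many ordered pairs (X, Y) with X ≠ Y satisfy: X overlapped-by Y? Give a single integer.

10

Checking all 72 ordered pairs for relation 'overlapped-by'; matching pairs in alphabetical order:
(beta, epsilon): beta overlapped-by epsilon ✓
(beta, kappa): beta overlapped-by kappa ✓
(delta, mu): delta overlapped-by mu ✓
(eta, iota): eta overlapped-by iota ✓
(kappa, iota): kappa overlapped-by iota ✓
(lambda, beta): lambda overlapped-by beta ✓
(lambda, kappa): lambda overlapped-by kappa ✓
(mu, beta): mu overlapped-by beta ✓
(mu, lambda): mu overlapped-by lambda ✓
(zeta, beta): zeta overlapped-by beta ✓
Count: 10.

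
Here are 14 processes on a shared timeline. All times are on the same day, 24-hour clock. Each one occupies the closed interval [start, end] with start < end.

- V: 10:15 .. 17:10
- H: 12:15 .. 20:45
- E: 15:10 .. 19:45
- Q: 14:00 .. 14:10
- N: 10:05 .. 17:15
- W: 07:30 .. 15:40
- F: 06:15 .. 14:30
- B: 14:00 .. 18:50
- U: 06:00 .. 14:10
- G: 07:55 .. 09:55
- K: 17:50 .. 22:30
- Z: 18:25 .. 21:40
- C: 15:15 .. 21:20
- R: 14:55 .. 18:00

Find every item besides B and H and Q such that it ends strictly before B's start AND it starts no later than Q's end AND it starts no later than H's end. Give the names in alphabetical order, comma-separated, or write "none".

G

Conditions: its end is strictly before B's start (X.end < 14:00) AND its start is no later than Q's end (X.start <= 14:10) AND its start is no later than H's end (X.start <= 20:45).
C: end 21:20 < 14:00? ✗; start 15:15 <= 14:10? ✗; start 15:15 <= 20:45? ✓ → no.
E: end 19:45 < 14:00? ✗; start 15:10 <= 14:10? ✗; start 15:10 <= 20:45? ✓ → no.
F: end 14:30 < 14:00? ✗; start 06:15 <= 14:10? ✓; start 06:15 <= 20:45? ✓ → no.
G: end 09:55 < 14:00? ✓; start 07:55 <= 14:10? ✓; start 07:55 <= 20:45? ✓ → yes.
K: end 22:30 < 14:00? ✗; start 17:50 <= 14:10? ✗; start 17:50 <= 20:45? ✓ → no.
N: end 17:15 < 14:00? ✗; start 10:05 <= 14:10? ✓; start 10:05 <= 20:45? ✓ → no.
R: end 18:00 < 14:00? ✗; start 14:55 <= 14:10? ✗; start 14:55 <= 20:45? ✓ → no.
U: end 14:10 < 14:00? ✗; start 06:00 <= 14:10? ✓; start 06:00 <= 20:45? ✓ → no.
V: end 17:10 < 14:00? ✗; start 10:15 <= 14:10? ✓; start 10:15 <= 20:45? ✓ → no.
W: end 15:40 < 14:00? ✗; start 07:30 <= 14:10? ✓; start 07:30 <= 20:45? ✓ → no.
Z: end 21:40 < 14:00? ✗; start 18:25 <= 14:10? ✗; start 18:25 <= 20:45? ✓ → no.
Result: G.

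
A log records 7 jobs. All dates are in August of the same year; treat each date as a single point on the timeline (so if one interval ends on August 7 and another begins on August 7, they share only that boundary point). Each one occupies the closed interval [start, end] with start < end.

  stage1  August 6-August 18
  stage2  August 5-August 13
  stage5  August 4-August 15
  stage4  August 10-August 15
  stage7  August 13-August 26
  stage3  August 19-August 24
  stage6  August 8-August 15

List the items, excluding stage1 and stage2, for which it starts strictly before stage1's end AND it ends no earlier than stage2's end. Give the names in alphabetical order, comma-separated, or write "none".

stage4, stage5, stage6, stage7

Conditions: its start is strictly before stage1's end (X.start < August 18) AND its end is no earlier than stage2's end (X.end >= August 13).
stage3: start August 19 < August 18? ✗; end August 24 >= August 13? ✓ → no.
stage4: start August 10 < August 18? ✓; end August 15 >= August 13? ✓ → yes.
stage5: start August 4 < August 18? ✓; end August 15 >= August 13? ✓ → yes.
stage6: start August 8 < August 18? ✓; end August 15 >= August 13? ✓ → yes.
stage7: start August 13 < August 18? ✓; end August 26 >= August 13? ✓ → yes.
Result: stage4, stage5, stage6, stage7.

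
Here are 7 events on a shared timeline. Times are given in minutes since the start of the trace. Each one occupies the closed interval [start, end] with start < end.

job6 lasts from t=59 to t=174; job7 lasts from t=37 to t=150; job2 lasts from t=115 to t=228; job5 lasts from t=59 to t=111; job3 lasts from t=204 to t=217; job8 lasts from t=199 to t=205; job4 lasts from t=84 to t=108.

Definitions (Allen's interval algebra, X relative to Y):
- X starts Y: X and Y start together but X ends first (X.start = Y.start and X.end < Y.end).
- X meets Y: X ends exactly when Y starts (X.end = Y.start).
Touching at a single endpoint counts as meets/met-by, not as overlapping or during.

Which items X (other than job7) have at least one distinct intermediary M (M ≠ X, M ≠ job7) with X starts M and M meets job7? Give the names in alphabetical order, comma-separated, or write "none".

none

Target job7 = [t=37, t=150].
Intermediaries M with M meets job7: none.
Union: none.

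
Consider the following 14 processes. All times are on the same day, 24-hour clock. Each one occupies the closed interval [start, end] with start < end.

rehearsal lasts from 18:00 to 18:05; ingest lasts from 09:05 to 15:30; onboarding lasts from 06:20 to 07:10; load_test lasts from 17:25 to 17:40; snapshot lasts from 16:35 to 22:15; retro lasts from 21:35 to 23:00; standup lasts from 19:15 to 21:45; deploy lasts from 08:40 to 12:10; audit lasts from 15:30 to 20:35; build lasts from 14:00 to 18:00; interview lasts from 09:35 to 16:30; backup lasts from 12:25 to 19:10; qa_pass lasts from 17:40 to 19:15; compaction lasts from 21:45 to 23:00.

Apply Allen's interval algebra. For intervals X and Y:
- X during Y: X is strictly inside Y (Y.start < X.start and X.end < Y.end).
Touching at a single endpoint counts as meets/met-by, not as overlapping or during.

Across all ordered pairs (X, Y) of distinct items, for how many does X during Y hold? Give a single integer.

12

Checking all 182 ordered pairs for relation 'during'; matching pairs in alphabetical order:
(build, backup): build during backup ✓
(load_test, audit): load_test during audit ✓
(load_test, backup): load_test during backup ✓
(load_test, build): load_test during build ✓
(load_test, snapshot): load_test during snapshot ✓
(qa_pass, audit): qa_pass during audit ✓
(qa_pass, snapshot): qa_pass during snapshot ✓
(rehearsal, audit): rehearsal during audit ✓
(rehearsal, backup): rehearsal during backup ✓
(rehearsal, qa_pass): rehearsal during qa_pass ✓
(rehearsal, snapshot): rehearsal during snapshot ✓
(standup, snapshot): standup during snapshot ✓
Count: 12.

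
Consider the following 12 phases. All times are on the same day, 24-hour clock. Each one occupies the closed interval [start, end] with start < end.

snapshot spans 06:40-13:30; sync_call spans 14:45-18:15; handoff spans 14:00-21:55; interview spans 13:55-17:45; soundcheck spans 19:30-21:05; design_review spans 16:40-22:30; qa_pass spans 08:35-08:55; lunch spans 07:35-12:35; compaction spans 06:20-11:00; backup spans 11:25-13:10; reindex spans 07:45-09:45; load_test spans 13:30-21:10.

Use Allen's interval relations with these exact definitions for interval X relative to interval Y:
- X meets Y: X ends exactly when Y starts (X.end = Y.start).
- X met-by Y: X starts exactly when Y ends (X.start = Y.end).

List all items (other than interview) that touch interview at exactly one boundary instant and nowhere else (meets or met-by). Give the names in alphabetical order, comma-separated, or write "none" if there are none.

Target interview = [13:55, 17:45].
backup [11:25, 13:10] → before → no.
compaction [06:20, 11:00] → before → no.
design_review [16:40, 22:30] → overlapped-by → no.
handoff [14:00, 21:55] → overlapped-by → no.
load_test [13:30, 21:10] → contains → no.
lunch [07:35, 12:35] → before → no.
qa_pass [08:35, 08:55] → before → no.
reindex [07:45, 09:45] → before → no.
snapshot [06:40, 13:30] → before → no.
soundcheck [19:30, 21:05] → after → no.
sync_call [14:45, 18:15] → overlapped-by → no.
Result: none.

none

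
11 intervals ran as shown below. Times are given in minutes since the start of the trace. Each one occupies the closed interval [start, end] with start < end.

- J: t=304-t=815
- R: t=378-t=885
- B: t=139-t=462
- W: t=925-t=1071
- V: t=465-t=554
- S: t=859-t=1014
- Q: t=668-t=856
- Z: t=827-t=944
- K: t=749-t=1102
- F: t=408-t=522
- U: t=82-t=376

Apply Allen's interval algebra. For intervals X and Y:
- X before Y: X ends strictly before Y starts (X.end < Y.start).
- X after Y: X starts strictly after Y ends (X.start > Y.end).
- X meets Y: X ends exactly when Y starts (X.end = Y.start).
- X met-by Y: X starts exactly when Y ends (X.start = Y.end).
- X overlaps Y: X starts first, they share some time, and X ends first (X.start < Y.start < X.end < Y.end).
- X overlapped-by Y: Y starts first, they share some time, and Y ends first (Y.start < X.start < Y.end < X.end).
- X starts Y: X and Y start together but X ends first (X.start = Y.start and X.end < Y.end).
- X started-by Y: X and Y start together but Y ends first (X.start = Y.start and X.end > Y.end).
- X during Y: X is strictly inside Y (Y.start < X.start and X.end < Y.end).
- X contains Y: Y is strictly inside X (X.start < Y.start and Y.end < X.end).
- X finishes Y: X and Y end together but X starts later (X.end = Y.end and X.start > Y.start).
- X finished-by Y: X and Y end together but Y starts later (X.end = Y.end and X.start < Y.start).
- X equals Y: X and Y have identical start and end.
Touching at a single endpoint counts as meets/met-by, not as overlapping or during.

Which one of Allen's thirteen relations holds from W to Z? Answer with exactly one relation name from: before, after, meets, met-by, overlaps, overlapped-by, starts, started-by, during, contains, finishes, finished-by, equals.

W = [t=925, t=1071]; Z = [t=827, t=944].
Compare endpoints: W.start > Z.start, W.start < Z.end, W.end > Z.start, W.end > Z.end.
That pattern is 'overlapped-by'.

overlapped-by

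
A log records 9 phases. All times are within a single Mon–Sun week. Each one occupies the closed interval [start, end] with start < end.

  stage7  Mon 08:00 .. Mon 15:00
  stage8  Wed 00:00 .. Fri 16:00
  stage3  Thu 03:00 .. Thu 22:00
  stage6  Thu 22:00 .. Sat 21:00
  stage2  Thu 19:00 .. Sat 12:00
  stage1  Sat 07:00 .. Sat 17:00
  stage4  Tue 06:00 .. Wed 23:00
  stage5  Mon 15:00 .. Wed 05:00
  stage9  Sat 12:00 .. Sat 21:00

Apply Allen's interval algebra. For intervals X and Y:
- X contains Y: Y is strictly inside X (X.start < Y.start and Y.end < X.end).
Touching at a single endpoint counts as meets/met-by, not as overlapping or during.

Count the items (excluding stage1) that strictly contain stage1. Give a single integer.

1

Target stage1 = [Sat 07:00, Sat 17:00].
stage2 [Thu 19:00, Sat 12:00] → overlaps → no.
stage3 [Thu 03:00, Thu 22:00] → before → no.
stage4 [Tue 06:00, Wed 23:00] → before → no.
stage5 [Mon 15:00, Wed 05:00] → before → no.
stage6 [Thu 22:00, Sat 21:00] → contains → counts.
stage7 [Mon 08:00, Mon 15:00] → before → no.
stage8 [Wed 00:00, Fri 16:00] → before → no.
stage9 [Sat 12:00, Sat 21:00] → overlapped-by → no.
Total: 1.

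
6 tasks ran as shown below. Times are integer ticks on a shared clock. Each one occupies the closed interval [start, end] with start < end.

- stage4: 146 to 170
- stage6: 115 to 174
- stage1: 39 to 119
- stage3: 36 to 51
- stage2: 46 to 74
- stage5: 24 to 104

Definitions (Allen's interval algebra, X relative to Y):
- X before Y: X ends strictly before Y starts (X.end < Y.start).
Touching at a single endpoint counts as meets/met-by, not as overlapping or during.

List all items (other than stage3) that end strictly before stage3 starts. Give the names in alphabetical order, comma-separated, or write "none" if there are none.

none

Target stage3 = [36, 51].
stage1 [39, 119] → overlapped-by → no.
stage2 [46, 74] → overlapped-by → no.
stage4 [146, 170] → after → no.
stage5 [24, 104] → contains → no.
stage6 [115, 174] → after → no.
Result: none.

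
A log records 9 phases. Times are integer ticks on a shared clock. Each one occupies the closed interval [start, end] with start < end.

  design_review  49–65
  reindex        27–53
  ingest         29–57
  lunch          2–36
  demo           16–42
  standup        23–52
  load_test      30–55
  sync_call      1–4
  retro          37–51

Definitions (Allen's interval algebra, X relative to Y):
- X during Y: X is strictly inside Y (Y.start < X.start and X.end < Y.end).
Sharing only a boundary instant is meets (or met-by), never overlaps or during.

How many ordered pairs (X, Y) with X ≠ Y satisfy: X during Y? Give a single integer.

5

Checking all 72 ordered pairs for relation 'during'; matching pairs in alphabetical order:
(load_test, ingest): load_test during ingest ✓
(retro, ingest): retro during ingest ✓
(retro, load_test): retro during load_test ✓
(retro, reindex): retro during reindex ✓
(retro, standup): retro during standup ✓
Count: 5.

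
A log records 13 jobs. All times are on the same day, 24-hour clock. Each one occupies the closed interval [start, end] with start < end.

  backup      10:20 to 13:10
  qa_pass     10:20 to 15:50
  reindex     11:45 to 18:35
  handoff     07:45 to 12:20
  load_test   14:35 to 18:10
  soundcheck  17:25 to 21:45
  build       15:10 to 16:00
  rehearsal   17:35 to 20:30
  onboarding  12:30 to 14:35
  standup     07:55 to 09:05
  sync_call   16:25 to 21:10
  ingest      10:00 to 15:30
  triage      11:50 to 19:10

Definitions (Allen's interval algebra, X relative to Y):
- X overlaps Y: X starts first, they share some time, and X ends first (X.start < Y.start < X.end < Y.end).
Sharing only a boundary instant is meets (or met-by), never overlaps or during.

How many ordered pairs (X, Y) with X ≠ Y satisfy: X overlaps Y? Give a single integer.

28

Checking all 156 ordered pairs for relation 'overlaps'; matching pairs in alphabetical order:
(backup, onboarding): backup overlaps onboarding ✓
(backup, reindex): backup overlaps reindex ✓
(backup, triage): backup overlaps triage ✓
(handoff, backup): handoff overlaps backup ✓
(handoff, ingest): handoff overlaps ingest ✓
(handoff, qa_pass): handoff overlaps qa_pass ✓
(handoff, reindex): handoff overlaps reindex ✓
(handoff, triage): handoff overlaps triage ✓
(ingest, build): ingest overlaps build ✓
(ingest, load_test): ingest overlaps load_test ✓
(ingest, qa_pass): ingest overlaps qa_pass ✓
(ingest, reindex): ingest overlaps reindex ✓
(ingest, triage): ingest overlaps triage ✓
(load_test, rehearsal): load_test overlaps rehearsal ✓
(load_test, soundcheck): load_test overlaps soundcheck ✓
(load_test, sync_call): load_test overlaps sync_call ✓
(qa_pass, build): qa_pass overlaps build ✓
(qa_pass, load_test): qa_pass overlaps load_test ✓
(qa_pass, reindex): qa_pass overlaps reindex ✓
(qa_pass, triage): qa_pass overlaps triage ✓
(reindex, rehearsal): reindex overlaps rehearsal ✓
(reindex, soundcheck): reindex overlaps soundcheck ✓
(reindex, sync_call): reindex overlaps sync_call ✓
(reindex, triage): reindex overlaps triage ✓
... plus 4 further pairs not listed.
Count: 28.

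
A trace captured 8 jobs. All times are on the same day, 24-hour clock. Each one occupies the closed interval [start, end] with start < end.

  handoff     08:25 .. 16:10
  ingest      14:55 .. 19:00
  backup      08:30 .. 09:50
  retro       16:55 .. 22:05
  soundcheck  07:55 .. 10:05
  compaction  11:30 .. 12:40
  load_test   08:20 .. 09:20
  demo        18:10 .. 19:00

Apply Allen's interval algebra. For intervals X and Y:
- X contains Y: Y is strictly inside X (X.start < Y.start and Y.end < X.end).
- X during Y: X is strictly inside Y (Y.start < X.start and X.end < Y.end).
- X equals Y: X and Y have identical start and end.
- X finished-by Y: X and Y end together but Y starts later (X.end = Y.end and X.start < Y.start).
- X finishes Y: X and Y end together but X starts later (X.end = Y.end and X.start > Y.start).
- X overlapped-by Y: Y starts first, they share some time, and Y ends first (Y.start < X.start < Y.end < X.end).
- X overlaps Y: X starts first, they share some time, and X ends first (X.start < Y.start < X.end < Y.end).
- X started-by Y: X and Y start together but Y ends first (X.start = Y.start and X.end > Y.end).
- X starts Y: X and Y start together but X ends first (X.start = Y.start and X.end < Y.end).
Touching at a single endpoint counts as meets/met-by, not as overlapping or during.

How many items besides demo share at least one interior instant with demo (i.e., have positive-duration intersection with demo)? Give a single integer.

2

Target demo = [18:10, 19:00].
backup [08:30, 09:50] → before → no.
compaction [11:30, 12:40] → before → no.
handoff [08:25, 16:10] → before → no.
ingest [14:55, 19:00] → finished-by → counts.
load_test [08:20, 09:20] → before → no.
retro [16:55, 22:05] → contains → counts.
soundcheck [07:55, 10:05] → before → no.
Total: 2.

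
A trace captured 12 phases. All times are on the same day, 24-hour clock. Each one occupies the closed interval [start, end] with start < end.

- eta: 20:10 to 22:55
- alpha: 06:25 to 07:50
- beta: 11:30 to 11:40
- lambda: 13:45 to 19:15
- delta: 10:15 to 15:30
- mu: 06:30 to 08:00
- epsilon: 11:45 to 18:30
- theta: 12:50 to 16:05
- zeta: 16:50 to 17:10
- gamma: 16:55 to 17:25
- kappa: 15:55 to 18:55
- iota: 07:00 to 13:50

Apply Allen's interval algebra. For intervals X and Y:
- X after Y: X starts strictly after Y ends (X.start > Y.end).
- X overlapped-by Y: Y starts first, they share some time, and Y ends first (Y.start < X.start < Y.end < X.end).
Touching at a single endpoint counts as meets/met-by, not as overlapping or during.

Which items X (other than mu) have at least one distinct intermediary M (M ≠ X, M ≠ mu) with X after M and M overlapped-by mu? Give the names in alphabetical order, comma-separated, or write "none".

Target mu = [06:30, 08:00].
Intermediaries M with M overlapped-by mu: iota.
Via iota — items with X after iota: eta, gamma, kappa, zeta.
Union: eta, gamma, kappa, zeta.

eta, gamma, kappa, zeta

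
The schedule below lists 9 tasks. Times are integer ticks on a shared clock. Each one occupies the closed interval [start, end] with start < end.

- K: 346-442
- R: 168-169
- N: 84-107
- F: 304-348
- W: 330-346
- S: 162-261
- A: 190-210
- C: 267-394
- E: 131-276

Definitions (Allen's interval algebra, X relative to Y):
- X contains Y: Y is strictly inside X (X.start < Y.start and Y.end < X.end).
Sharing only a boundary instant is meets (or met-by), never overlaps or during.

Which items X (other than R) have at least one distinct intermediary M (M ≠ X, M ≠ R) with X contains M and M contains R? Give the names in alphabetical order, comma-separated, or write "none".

E

Target R = [168, 169].
Intermediaries M with M contains R: E, S.
Via E — items with X contains E: none.
Via S — items with X contains S: E.
Union: E.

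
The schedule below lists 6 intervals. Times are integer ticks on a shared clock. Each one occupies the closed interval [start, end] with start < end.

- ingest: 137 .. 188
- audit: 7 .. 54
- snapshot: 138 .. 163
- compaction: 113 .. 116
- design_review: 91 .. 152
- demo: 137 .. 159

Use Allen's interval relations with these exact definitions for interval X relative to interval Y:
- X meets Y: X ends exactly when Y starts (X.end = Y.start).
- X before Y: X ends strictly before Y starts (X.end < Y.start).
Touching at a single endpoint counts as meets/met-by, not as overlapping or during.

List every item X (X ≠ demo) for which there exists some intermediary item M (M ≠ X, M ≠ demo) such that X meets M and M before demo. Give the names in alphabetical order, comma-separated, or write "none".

Target demo = [137, 159].
Intermediaries M with M before demo: audit, compaction.
Via audit — items with X meets audit: none.
Via compaction — items with X meets compaction: none.
Union: none.

none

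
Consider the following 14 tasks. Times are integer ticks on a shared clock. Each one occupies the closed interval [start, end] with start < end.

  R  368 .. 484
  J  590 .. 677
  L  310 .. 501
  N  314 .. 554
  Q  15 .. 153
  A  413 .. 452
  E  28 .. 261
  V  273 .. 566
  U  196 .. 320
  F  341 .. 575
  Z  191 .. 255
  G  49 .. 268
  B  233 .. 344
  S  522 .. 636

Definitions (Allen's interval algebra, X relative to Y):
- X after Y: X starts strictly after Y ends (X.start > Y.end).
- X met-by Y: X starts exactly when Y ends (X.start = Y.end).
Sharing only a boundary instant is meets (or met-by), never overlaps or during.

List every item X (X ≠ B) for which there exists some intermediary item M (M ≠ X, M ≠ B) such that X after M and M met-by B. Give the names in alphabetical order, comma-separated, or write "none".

Target B = [233, 344].
Intermediaries M with M met-by B: none.
Union: none.

none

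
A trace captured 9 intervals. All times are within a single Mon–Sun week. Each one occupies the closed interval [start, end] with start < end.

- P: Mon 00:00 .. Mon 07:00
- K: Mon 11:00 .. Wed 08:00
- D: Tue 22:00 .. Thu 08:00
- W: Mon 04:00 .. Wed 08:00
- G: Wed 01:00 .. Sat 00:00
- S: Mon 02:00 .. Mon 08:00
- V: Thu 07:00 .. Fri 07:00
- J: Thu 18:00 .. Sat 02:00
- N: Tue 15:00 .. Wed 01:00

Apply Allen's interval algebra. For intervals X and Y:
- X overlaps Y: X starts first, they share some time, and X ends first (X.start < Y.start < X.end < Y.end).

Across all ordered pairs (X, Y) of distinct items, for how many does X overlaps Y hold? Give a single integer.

12

Checking all 72 ordered pairs for relation 'overlaps'; matching pairs in alphabetical order:
(D, G): D overlaps G ✓
(D, V): D overlaps V ✓
(G, J): G overlaps J ✓
(K, D): K overlaps D ✓
(K, G): K overlaps G ✓
(N, D): N overlaps D ✓
(P, S): P overlaps S ✓
(P, W): P overlaps W ✓
(S, W): S overlaps W ✓
(V, J): V overlaps J ✓
(W, D): W overlaps D ✓
(W, G): W overlaps G ✓
Count: 12.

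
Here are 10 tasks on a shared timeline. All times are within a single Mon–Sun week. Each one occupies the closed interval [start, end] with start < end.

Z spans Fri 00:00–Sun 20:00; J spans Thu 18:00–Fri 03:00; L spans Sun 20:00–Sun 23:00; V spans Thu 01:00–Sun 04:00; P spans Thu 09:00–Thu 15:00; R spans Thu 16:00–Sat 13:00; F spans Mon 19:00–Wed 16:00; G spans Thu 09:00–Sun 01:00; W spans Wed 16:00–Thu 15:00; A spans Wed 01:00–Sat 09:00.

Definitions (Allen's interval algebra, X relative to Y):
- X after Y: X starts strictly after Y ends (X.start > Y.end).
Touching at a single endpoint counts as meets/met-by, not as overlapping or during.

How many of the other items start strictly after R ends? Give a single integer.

Target R = [Thu 16:00, Sat 13:00].
A [Wed 01:00, Sat 09:00] → overlaps → no.
F [Mon 19:00, Wed 16:00] → before → no.
G [Thu 09:00, Sun 01:00] → contains → no.
J [Thu 18:00, Fri 03:00] → during → no.
L [Sun 20:00, Sun 23:00] → after → counts.
P [Thu 09:00, Thu 15:00] → before → no.
V [Thu 01:00, Sun 04:00] → contains → no.
W [Wed 16:00, Thu 15:00] → before → no.
Z [Fri 00:00, Sun 20:00] → overlapped-by → no.
Total: 1.

1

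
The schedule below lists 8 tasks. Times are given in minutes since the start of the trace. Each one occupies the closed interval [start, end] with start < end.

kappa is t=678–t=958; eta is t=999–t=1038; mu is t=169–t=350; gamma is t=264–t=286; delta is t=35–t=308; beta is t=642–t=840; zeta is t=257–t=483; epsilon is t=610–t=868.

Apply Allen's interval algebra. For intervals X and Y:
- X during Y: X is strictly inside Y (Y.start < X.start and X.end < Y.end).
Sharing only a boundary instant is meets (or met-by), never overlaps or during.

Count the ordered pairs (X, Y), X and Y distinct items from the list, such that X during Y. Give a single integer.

Checking all 56 ordered pairs for relation 'during'; matching pairs in alphabetical order:
(beta, epsilon): beta during epsilon ✓
(gamma, delta): gamma during delta ✓
(gamma, mu): gamma during mu ✓
(gamma, zeta): gamma during zeta ✓
Count: 4.

4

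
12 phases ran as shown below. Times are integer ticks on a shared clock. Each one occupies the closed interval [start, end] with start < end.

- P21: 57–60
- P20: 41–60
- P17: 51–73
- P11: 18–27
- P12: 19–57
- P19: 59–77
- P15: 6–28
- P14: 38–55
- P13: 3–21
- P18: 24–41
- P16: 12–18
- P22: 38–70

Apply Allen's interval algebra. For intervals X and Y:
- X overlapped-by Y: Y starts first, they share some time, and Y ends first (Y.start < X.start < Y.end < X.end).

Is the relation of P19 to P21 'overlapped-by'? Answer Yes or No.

Yes

P19 = [59, 77], P21 = [57, 60].
Actual relation of P19 to P21: overlapped-by.
Asked whether 'overlapped-by' holds → Yes.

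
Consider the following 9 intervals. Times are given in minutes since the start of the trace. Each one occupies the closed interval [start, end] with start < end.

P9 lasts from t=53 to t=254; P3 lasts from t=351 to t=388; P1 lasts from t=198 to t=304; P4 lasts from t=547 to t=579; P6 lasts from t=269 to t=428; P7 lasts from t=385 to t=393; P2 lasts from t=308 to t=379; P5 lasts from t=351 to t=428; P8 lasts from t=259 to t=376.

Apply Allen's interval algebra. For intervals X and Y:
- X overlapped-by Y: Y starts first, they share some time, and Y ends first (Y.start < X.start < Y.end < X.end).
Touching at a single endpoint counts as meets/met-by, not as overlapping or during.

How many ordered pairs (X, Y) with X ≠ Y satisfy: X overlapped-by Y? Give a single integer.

10

Checking all 72 ordered pairs for relation 'overlapped-by'; matching pairs in alphabetical order:
(P1, P9): P1 overlapped-by P9 ✓
(P2, P8): P2 overlapped-by P8 ✓
(P3, P2): P3 overlapped-by P2 ✓
(P3, P8): P3 overlapped-by P8 ✓
(P5, P2): P5 overlapped-by P2 ✓
(P5, P8): P5 overlapped-by P8 ✓
(P6, P1): P6 overlapped-by P1 ✓
(P6, P8): P6 overlapped-by P8 ✓
(P7, P3): P7 overlapped-by P3 ✓
(P8, P1): P8 overlapped-by P1 ✓
Count: 10.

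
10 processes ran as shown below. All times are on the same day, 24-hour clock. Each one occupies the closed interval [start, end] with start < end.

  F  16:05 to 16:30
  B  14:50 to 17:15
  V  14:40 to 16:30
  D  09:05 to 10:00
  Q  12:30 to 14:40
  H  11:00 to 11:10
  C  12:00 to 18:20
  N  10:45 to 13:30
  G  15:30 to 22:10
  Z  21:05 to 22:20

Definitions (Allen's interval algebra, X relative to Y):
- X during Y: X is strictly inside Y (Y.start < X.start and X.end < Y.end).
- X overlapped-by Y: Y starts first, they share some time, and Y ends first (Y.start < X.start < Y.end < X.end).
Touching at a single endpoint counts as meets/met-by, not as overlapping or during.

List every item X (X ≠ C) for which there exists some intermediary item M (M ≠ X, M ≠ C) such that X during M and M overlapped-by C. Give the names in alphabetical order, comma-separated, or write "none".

Target C = [12:00, 18:20].
Intermediaries M with M overlapped-by C: G.
Via G — items with X during G: F.
Union: F.

F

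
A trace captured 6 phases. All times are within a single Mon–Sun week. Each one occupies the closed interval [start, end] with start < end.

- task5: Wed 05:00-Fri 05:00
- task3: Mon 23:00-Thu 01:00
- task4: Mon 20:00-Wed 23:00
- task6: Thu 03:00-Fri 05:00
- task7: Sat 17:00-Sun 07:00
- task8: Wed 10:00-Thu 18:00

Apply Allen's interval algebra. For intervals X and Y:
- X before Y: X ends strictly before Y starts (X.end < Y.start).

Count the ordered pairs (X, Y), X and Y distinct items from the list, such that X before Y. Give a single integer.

7

Checking all 30 ordered pairs for relation 'before'; matching pairs in alphabetical order:
(task3, task6): task3 before task6 ✓
(task3, task7): task3 before task7 ✓
(task4, task6): task4 before task6 ✓
(task4, task7): task4 before task7 ✓
(task5, task7): task5 before task7 ✓
(task6, task7): task6 before task7 ✓
(task8, task7): task8 before task7 ✓
Count: 7.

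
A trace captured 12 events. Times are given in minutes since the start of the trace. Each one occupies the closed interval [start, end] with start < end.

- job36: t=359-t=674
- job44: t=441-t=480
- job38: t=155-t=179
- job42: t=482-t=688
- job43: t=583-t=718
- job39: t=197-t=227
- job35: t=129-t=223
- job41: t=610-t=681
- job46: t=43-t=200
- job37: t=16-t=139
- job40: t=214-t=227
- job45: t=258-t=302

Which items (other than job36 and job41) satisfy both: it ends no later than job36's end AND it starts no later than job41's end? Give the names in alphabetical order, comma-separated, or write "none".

job35, job37, job38, job39, job40, job44, job45, job46

Conditions: its end is no later than job36's end (X.end <= t=674) AND its start is no later than job41's end (X.start <= t=681).
job35: end t=223 <= t=674? ✓; start t=129 <= t=681? ✓ → yes.
job37: end t=139 <= t=674? ✓; start t=16 <= t=681? ✓ → yes.
job38: end t=179 <= t=674? ✓; start t=155 <= t=681? ✓ → yes.
job39: end t=227 <= t=674? ✓; start t=197 <= t=681? ✓ → yes.
job40: end t=227 <= t=674? ✓; start t=214 <= t=681? ✓ → yes.
job42: end t=688 <= t=674? ✗; start t=482 <= t=681? ✓ → no.
job43: end t=718 <= t=674? ✗; start t=583 <= t=681? ✓ → no.
job44: end t=480 <= t=674? ✓; start t=441 <= t=681? ✓ → yes.
job45: end t=302 <= t=674? ✓; start t=258 <= t=681? ✓ → yes.
job46: end t=200 <= t=674? ✓; start t=43 <= t=681? ✓ → yes.
Result: job35, job37, job38, job39, job40, job44, job45, job46.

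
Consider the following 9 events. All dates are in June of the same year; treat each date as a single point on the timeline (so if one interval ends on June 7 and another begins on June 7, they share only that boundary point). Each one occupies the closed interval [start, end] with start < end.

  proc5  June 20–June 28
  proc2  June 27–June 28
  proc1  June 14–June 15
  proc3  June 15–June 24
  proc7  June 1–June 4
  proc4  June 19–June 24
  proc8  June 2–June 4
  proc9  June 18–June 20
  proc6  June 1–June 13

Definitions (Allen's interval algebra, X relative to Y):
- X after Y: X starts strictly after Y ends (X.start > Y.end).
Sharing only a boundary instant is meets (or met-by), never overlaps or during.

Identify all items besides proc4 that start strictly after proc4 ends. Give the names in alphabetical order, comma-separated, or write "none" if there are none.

proc2

Target proc4 = [June 19, June 24].
proc1 [June 14, June 15] → before → no.
proc2 [June 27, June 28] → after → yes.
proc3 [June 15, June 24] → finished-by → no.
proc5 [June 20, June 28] → overlapped-by → no.
proc6 [June 1, June 13] → before → no.
proc7 [June 1, June 4] → before → no.
proc8 [June 2, June 4] → before → no.
proc9 [June 18, June 20] → overlaps → no.
Result: proc2.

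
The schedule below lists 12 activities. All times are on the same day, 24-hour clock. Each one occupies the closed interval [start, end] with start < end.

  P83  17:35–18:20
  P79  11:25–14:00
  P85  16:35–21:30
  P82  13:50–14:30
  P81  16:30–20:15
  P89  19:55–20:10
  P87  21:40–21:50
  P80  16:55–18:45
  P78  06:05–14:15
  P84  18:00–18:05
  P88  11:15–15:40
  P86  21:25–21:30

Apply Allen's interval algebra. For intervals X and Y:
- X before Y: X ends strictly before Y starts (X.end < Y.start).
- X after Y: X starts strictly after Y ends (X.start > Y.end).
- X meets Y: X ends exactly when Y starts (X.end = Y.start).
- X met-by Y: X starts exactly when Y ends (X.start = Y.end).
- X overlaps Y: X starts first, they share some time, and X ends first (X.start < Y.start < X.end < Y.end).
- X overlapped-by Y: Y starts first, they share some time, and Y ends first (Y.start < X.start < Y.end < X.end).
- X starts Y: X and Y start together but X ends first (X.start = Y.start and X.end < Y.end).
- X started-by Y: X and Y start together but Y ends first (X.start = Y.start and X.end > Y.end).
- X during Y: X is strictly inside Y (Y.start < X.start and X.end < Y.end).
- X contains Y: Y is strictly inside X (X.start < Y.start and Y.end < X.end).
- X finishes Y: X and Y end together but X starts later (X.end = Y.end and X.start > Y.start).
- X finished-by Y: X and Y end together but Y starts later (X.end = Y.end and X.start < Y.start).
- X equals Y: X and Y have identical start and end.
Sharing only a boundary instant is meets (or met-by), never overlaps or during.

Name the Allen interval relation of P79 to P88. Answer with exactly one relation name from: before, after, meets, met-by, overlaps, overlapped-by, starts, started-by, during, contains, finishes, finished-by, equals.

P79 = [11:25, 14:00]; P88 = [11:15, 15:40].
Compare endpoints: P79.start > P88.start, P79.start < P88.end, P79.end > P88.start, P79.end < P88.end.
That pattern is 'during'.

during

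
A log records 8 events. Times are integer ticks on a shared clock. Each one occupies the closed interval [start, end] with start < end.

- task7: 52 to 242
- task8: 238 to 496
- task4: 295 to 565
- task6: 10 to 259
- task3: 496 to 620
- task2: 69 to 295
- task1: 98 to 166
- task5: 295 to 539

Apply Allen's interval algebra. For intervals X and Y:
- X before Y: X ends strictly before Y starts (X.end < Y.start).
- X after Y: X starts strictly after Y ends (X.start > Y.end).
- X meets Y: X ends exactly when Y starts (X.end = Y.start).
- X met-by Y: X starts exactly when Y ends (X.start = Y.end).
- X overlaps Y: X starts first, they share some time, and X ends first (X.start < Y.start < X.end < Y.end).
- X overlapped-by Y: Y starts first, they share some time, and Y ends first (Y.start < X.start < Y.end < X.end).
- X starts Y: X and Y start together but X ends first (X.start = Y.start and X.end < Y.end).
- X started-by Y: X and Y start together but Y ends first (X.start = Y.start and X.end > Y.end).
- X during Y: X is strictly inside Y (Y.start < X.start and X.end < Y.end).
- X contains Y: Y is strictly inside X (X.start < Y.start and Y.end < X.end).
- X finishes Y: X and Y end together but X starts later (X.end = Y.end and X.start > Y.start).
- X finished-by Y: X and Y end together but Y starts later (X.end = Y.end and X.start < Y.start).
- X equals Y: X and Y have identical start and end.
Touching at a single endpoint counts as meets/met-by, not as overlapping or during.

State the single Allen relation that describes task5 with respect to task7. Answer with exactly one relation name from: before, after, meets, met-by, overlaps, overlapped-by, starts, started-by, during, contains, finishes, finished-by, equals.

task5 = [295, 539]; task7 = [52, 242].
Compare endpoints: task5.start > task7.start, task5.start > task7.end, task5.end > task7.start, task5.end > task7.end.
That pattern is 'after'.

after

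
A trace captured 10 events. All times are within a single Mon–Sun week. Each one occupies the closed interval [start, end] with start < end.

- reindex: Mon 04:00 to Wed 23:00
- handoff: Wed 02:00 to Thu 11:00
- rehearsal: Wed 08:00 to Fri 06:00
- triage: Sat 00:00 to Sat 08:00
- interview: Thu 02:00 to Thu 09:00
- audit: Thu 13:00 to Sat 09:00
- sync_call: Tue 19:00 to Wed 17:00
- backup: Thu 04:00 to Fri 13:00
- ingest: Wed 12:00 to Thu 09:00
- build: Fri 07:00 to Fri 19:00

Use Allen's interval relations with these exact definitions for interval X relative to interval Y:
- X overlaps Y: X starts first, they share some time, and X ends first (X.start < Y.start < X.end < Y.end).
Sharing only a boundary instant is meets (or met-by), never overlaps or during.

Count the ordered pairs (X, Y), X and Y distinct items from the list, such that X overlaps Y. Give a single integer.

14

Checking all 90 ordered pairs for relation 'overlaps'; matching pairs in alphabetical order:
(backup, audit): backup overlaps audit ✓
(backup, build): backup overlaps build ✓
(handoff, backup): handoff overlaps backup ✓
(handoff, rehearsal): handoff overlaps rehearsal ✓
(ingest, backup): ingest overlaps backup ✓
(interview, backup): interview overlaps backup ✓
(rehearsal, audit): rehearsal overlaps audit ✓
(rehearsal, backup): rehearsal overlaps backup ✓
(reindex, handoff): reindex overlaps handoff ✓
(reindex, ingest): reindex overlaps ingest ✓
(reindex, rehearsal): reindex overlaps rehearsal ✓
(sync_call, handoff): sync_call overlaps handoff ✓
(sync_call, ingest): sync_call overlaps ingest ✓
(sync_call, rehearsal): sync_call overlaps rehearsal ✓
Count: 14.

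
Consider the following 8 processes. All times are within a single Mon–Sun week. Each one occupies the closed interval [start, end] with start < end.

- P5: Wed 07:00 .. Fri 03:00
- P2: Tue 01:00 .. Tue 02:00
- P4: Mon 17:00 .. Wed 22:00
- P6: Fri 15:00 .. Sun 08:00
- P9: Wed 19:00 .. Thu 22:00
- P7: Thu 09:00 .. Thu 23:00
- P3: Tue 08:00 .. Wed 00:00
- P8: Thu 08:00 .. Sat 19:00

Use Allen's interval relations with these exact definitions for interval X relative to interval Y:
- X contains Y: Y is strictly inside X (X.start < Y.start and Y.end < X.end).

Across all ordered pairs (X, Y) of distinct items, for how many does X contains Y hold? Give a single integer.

Checking all 56 ordered pairs for relation 'contains'; matching pairs in alphabetical order:
(P4, P2): P4 contains P2 ✓
(P4, P3): P4 contains P3 ✓
(P5, P7): P5 contains P7 ✓
(P5, P9): P5 contains P9 ✓
(P8, P7): P8 contains P7 ✓
Count: 5.

5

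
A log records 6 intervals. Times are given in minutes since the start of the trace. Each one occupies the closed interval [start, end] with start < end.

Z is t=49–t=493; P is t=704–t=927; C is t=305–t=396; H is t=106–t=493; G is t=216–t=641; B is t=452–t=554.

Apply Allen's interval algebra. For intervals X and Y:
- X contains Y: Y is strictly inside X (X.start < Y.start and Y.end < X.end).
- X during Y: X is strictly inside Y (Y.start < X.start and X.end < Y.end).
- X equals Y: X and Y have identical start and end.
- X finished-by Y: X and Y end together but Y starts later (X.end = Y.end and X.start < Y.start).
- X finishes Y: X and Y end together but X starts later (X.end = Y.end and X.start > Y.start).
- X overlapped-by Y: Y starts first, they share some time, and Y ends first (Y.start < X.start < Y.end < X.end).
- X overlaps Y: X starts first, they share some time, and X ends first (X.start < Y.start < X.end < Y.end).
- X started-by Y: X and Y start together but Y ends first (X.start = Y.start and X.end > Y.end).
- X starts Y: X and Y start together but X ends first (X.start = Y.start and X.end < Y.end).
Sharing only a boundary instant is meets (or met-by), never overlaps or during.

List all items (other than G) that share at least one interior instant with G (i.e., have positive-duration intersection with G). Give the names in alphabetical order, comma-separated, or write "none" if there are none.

Target G = [t=216, t=641].
B [t=452, t=554] → during → yes.
C [t=305, t=396] → during → yes.
H [t=106, t=493] → overlaps → yes.
P [t=704, t=927] → after → no.
Z [t=49, t=493] → overlaps → yes.
Result: B, C, H, Z.

B, C, H, Z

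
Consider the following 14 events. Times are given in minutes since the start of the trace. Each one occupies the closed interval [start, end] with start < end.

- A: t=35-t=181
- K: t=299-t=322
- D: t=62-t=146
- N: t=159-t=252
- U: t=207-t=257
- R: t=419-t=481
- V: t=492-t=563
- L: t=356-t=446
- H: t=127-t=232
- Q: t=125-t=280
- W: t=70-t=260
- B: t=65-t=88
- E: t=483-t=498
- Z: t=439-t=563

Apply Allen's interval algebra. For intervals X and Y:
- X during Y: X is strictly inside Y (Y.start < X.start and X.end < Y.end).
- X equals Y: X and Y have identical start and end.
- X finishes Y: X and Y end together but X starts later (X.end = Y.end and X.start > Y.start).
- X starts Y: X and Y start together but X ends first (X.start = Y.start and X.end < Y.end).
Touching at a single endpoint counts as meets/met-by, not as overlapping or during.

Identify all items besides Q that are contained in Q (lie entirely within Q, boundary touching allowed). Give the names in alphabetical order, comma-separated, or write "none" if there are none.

Target Q = [t=125, t=280].
A [t=35, t=181] → overlaps → no.
B [t=65, t=88] → before → no.
D [t=62, t=146] → overlaps → no.
E [t=483, t=498] → after → no.
H [t=127, t=232] → during → yes.
K [t=299, t=322] → after → no.
L [t=356, t=446] → after → no.
N [t=159, t=252] → during → yes.
R [t=419, t=481] → after → no.
U [t=207, t=257] → during → yes.
V [t=492, t=563] → after → no.
W [t=70, t=260] → overlaps → no.
Z [t=439, t=563] → after → no.
Result: H, N, U.

H, N, U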